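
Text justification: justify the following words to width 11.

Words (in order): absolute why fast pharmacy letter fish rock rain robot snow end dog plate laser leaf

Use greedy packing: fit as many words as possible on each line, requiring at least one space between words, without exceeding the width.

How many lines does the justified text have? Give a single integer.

Answer: 9

Derivation:
Line 1: ['absolute'] (min_width=8, slack=3)
Line 2: ['why', 'fast'] (min_width=8, slack=3)
Line 3: ['pharmacy'] (min_width=8, slack=3)
Line 4: ['letter', 'fish'] (min_width=11, slack=0)
Line 5: ['rock', 'rain'] (min_width=9, slack=2)
Line 6: ['robot', 'snow'] (min_width=10, slack=1)
Line 7: ['end', 'dog'] (min_width=7, slack=4)
Line 8: ['plate', 'laser'] (min_width=11, slack=0)
Line 9: ['leaf'] (min_width=4, slack=7)
Total lines: 9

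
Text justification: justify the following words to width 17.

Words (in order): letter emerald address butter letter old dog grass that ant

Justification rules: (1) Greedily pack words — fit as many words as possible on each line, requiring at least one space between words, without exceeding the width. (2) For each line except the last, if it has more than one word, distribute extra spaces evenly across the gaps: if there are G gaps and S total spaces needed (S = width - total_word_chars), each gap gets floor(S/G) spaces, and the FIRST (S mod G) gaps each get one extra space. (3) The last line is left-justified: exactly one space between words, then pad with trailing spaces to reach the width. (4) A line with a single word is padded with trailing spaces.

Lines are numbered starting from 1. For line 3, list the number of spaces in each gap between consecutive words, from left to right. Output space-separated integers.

Answer: 3 2

Derivation:
Line 1: ['letter', 'emerald'] (min_width=14, slack=3)
Line 2: ['address', 'butter'] (min_width=14, slack=3)
Line 3: ['letter', 'old', 'dog'] (min_width=14, slack=3)
Line 4: ['grass', 'that', 'ant'] (min_width=14, slack=3)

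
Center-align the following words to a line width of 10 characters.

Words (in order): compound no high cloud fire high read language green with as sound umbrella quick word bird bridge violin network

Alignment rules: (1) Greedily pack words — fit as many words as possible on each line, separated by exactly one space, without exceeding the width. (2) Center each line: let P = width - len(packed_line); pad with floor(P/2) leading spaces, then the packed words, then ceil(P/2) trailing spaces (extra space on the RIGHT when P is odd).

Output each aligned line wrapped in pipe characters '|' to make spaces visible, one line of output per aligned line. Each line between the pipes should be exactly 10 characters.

Line 1: ['compound'] (min_width=8, slack=2)
Line 2: ['no', 'high'] (min_width=7, slack=3)
Line 3: ['cloud', 'fire'] (min_width=10, slack=0)
Line 4: ['high', 'read'] (min_width=9, slack=1)
Line 5: ['language'] (min_width=8, slack=2)
Line 6: ['green', 'with'] (min_width=10, slack=0)
Line 7: ['as', 'sound'] (min_width=8, slack=2)
Line 8: ['umbrella'] (min_width=8, slack=2)
Line 9: ['quick', 'word'] (min_width=10, slack=0)
Line 10: ['bird'] (min_width=4, slack=6)
Line 11: ['bridge'] (min_width=6, slack=4)
Line 12: ['violin'] (min_width=6, slack=4)
Line 13: ['network'] (min_width=7, slack=3)

Answer: | compound |
| no high  |
|cloud fire|
|high read |
| language |
|green with|
| as sound |
| umbrella |
|quick word|
|   bird   |
|  bridge  |
|  violin  |
| network  |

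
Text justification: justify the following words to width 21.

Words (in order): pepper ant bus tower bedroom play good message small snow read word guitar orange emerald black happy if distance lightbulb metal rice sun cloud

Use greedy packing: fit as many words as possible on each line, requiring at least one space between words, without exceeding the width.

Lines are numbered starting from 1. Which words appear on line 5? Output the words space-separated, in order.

Line 1: ['pepper', 'ant', 'bus', 'tower'] (min_width=20, slack=1)
Line 2: ['bedroom', 'play', 'good'] (min_width=17, slack=4)
Line 3: ['message', 'small', 'snow'] (min_width=18, slack=3)
Line 4: ['read', 'word', 'guitar'] (min_width=16, slack=5)
Line 5: ['orange', 'emerald', 'black'] (min_width=20, slack=1)
Line 6: ['happy', 'if', 'distance'] (min_width=17, slack=4)
Line 7: ['lightbulb', 'metal', 'rice'] (min_width=20, slack=1)
Line 8: ['sun', 'cloud'] (min_width=9, slack=12)

Answer: orange emerald black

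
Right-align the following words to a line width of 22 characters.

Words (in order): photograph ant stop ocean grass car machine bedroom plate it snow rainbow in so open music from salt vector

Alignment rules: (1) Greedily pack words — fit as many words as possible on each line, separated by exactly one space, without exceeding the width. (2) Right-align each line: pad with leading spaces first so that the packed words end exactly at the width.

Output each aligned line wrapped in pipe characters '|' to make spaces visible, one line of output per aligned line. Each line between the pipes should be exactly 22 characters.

Line 1: ['photograph', 'ant', 'stop'] (min_width=19, slack=3)
Line 2: ['ocean', 'grass', 'car'] (min_width=15, slack=7)
Line 3: ['machine', 'bedroom', 'plate'] (min_width=21, slack=1)
Line 4: ['it', 'snow', 'rainbow', 'in', 'so'] (min_width=21, slack=1)
Line 5: ['open', 'music', 'from', 'salt'] (min_width=20, slack=2)
Line 6: ['vector'] (min_width=6, slack=16)

Answer: |   photograph ant stop|
|       ocean grass car|
| machine bedroom plate|
| it snow rainbow in so|
|  open music from salt|
|                vector|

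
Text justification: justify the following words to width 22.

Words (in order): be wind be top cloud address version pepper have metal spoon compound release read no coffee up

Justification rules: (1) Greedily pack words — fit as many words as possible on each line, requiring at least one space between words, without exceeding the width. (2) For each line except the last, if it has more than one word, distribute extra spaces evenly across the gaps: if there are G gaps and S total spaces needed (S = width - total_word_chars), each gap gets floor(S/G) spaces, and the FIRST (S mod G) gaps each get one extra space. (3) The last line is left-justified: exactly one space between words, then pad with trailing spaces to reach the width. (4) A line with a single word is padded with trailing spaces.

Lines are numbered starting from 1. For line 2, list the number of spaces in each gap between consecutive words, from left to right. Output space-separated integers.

Answer: 1 1

Derivation:
Line 1: ['be', 'wind', 'be', 'top', 'cloud'] (min_width=20, slack=2)
Line 2: ['address', 'version', 'pepper'] (min_width=22, slack=0)
Line 3: ['have', 'metal', 'spoon'] (min_width=16, slack=6)
Line 4: ['compound', 'release', 'read'] (min_width=21, slack=1)
Line 5: ['no', 'coffee', 'up'] (min_width=12, slack=10)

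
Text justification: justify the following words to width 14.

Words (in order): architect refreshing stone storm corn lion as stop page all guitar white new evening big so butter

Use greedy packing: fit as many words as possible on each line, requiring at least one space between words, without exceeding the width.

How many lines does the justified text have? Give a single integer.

Line 1: ['architect'] (min_width=9, slack=5)
Line 2: ['refreshing'] (min_width=10, slack=4)
Line 3: ['stone', 'storm'] (min_width=11, slack=3)
Line 4: ['corn', 'lion', 'as'] (min_width=12, slack=2)
Line 5: ['stop', 'page', 'all'] (min_width=13, slack=1)
Line 6: ['guitar', 'white'] (min_width=12, slack=2)
Line 7: ['new', 'evening'] (min_width=11, slack=3)
Line 8: ['big', 'so', 'butter'] (min_width=13, slack=1)
Total lines: 8

Answer: 8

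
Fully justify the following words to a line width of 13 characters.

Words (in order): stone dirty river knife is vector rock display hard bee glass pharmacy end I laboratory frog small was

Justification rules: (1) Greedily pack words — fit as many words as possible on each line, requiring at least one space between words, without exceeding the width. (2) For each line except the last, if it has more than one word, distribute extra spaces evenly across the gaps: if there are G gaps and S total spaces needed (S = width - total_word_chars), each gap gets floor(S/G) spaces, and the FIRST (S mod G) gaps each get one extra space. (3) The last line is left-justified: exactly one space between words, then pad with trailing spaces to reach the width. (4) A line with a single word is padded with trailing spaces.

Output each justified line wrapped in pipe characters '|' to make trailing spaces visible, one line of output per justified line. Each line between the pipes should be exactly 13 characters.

Answer: |stone   dirty|
|river   knife|
|is     vector|
|rock  display|
|hard      bee|
|glass        |
|pharmacy  end|
|I  laboratory|
|frog    small|
|was          |

Derivation:
Line 1: ['stone', 'dirty'] (min_width=11, slack=2)
Line 2: ['river', 'knife'] (min_width=11, slack=2)
Line 3: ['is', 'vector'] (min_width=9, slack=4)
Line 4: ['rock', 'display'] (min_width=12, slack=1)
Line 5: ['hard', 'bee'] (min_width=8, slack=5)
Line 6: ['glass'] (min_width=5, slack=8)
Line 7: ['pharmacy', 'end'] (min_width=12, slack=1)
Line 8: ['I', 'laboratory'] (min_width=12, slack=1)
Line 9: ['frog', 'small'] (min_width=10, slack=3)
Line 10: ['was'] (min_width=3, slack=10)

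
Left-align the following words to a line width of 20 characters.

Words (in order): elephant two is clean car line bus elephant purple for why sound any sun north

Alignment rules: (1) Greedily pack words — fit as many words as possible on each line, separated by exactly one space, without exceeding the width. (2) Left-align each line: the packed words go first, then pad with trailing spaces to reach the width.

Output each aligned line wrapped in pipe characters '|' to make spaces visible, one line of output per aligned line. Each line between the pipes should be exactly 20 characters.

Answer: |elephant two is     |
|clean car line bus  |
|elephant purple for |
|why sound any sun   |
|north               |

Derivation:
Line 1: ['elephant', 'two', 'is'] (min_width=15, slack=5)
Line 2: ['clean', 'car', 'line', 'bus'] (min_width=18, slack=2)
Line 3: ['elephant', 'purple', 'for'] (min_width=19, slack=1)
Line 4: ['why', 'sound', 'any', 'sun'] (min_width=17, slack=3)
Line 5: ['north'] (min_width=5, slack=15)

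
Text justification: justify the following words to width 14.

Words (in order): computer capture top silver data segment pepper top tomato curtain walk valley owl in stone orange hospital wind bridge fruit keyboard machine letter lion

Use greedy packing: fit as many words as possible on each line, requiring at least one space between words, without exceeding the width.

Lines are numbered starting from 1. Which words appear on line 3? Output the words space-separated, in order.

Answer: silver data

Derivation:
Line 1: ['computer'] (min_width=8, slack=6)
Line 2: ['capture', 'top'] (min_width=11, slack=3)
Line 3: ['silver', 'data'] (min_width=11, slack=3)
Line 4: ['segment', 'pepper'] (min_width=14, slack=0)
Line 5: ['top', 'tomato'] (min_width=10, slack=4)
Line 6: ['curtain', 'walk'] (min_width=12, slack=2)
Line 7: ['valley', 'owl', 'in'] (min_width=13, slack=1)
Line 8: ['stone', 'orange'] (min_width=12, slack=2)
Line 9: ['hospital', 'wind'] (min_width=13, slack=1)
Line 10: ['bridge', 'fruit'] (min_width=12, slack=2)
Line 11: ['keyboard'] (min_width=8, slack=6)
Line 12: ['machine', 'letter'] (min_width=14, slack=0)
Line 13: ['lion'] (min_width=4, slack=10)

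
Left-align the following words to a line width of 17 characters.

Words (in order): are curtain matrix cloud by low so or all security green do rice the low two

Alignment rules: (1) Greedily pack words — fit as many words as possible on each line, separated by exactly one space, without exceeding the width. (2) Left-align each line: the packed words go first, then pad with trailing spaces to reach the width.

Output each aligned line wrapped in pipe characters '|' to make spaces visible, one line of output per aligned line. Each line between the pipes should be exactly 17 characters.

Line 1: ['are', 'curtain'] (min_width=11, slack=6)
Line 2: ['matrix', 'cloud', 'by'] (min_width=15, slack=2)
Line 3: ['low', 'so', 'or', 'all'] (min_width=13, slack=4)
Line 4: ['security', 'green', 'do'] (min_width=17, slack=0)
Line 5: ['rice', 'the', 'low', 'two'] (min_width=16, slack=1)

Answer: |are curtain      |
|matrix cloud by  |
|low so or all    |
|security green do|
|rice the low two |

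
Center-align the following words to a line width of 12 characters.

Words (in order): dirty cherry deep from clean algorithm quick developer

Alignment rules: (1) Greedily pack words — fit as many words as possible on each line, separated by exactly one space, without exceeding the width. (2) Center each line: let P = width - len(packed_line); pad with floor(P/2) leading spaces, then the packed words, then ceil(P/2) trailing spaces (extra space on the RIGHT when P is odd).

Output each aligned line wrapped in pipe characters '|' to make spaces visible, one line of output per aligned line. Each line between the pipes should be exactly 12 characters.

Answer: |dirty cherry|
| deep from  |
|   clean    |
| algorithm  |
|   quick    |
| developer  |

Derivation:
Line 1: ['dirty', 'cherry'] (min_width=12, slack=0)
Line 2: ['deep', 'from'] (min_width=9, slack=3)
Line 3: ['clean'] (min_width=5, slack=7)
Line 4: ['algorithm'] (min_width=9, slack=3)
Line 5: ['quick'] (min_width=5, slack=7)
Line 6: ['developer'] (min_width=9, slack=3)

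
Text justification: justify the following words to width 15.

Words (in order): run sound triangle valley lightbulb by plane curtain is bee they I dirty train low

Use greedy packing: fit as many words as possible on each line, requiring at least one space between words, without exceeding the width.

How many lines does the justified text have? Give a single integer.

Line 1: ['run', 'sound'] (min_width=9, slack=6)
Line 2: ['triangle', 'valley'] (min_width=15, slack=0)
Line 3: ['lightbulb', 'by'] (min_width=12, slack=3)
Line 4: ['plane', 'curtain'] (min_width=13, slack=2)
Line 5: ['is', 'bee', 'they', 'I'] (min_width=13, slack=2)
Line 6: ['dirty', 'train', 'low'] (min_width=15, slack=0)
Total lines: 6

Answer: 6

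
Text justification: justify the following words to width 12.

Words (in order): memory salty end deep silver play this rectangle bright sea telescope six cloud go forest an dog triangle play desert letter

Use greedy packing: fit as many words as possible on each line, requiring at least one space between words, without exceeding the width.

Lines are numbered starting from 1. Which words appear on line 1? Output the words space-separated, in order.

Answer: memory salty

Derivation:
Line 1: ['memory', 'salty'] (min_width=12, slack=0)
Line 2: ['end', 'deep'] (min_width=8, slack=4)
Line 3: ['silver', 'play'] (min_width=11, slack=1)
Line 4: ['this'] (min_width=4, slack=8)
Line 5: ['rectangle'] (min_width=9, slack=3)
Line 6: ['bright', 'sea'] (min_width=10, slack=2)
Line 7: ['telescope'] (min_width=9, slack=3)
Line 8: ['six', 'cloud', 'go'] (min_width=12, slack=0)
Line 9: ['forest', 'an'] (min_width=9, slack=3)
Line 10: ['dog', 'triangle'] (min_width=12, slack=0)
Line 11: ['play', 'desert'] (min_width=11, slack=1)
Line 12: ['letter'] (min_width=6, slack=6)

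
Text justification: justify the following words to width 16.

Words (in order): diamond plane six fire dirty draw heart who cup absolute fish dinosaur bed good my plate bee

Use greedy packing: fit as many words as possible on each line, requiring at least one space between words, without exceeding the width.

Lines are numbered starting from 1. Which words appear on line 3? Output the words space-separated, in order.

Answer: draw heart who

Derivation:
Line 1: ['diamond', 'plane'] (min_width=13, slack=3)
Line 2: ['six', 'fire', 'dirty'] (min_width=14, slack=2)
Line 3: ['draw', 'heart', 'who'] (min_width=14, slack=2)
Line 4: ['cup', 'absolute'] (min_width=12, slack=4)
Line 5: ['fish', 'dinosaur'] (min_width=13, slack=3)
Line 6: ['bed', 'good', 'my'] (min_width=11, slack=5)
Line 7: ['plate', 'bee'] (min_width=9, slack=7)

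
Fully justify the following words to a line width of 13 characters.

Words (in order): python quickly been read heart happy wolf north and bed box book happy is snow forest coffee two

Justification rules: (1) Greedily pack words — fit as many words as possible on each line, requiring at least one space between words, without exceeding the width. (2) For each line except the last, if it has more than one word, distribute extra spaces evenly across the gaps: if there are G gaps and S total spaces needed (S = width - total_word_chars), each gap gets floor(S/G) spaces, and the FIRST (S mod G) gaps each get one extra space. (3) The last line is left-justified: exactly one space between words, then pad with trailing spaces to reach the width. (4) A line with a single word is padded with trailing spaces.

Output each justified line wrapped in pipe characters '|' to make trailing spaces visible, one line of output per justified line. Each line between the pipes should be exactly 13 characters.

Line 1: ['python'] (min_width=6, slack=7)
Line 2: ['quickly', 'been'] (min_width=12, slack=1)
Line 3: ['read', 'heart'] (min_width=10, slack=3)
Line 4: ['happy', 'wolf'] (min_width=10, slack=3)
Line 5: ['north', 'and', 'bed'] (min_width=13, slack=0)
Line 6: ['box', 'book'] (min_width=8, slack=5)
Line 7: ['happy', 'is', 'snow'] (min_width=13, slack=0)
Line 8: ['forest', 'coffee'] (min_width=13, slack=0)
Line 9: ['two'] (min_width=3, slack=10)

Answer: |python       |
|quickly  been|
|read    heart|
|happy    wolf|
|north and bed|
|box      book|
|happy is snow|
|forest coffee|
|two          |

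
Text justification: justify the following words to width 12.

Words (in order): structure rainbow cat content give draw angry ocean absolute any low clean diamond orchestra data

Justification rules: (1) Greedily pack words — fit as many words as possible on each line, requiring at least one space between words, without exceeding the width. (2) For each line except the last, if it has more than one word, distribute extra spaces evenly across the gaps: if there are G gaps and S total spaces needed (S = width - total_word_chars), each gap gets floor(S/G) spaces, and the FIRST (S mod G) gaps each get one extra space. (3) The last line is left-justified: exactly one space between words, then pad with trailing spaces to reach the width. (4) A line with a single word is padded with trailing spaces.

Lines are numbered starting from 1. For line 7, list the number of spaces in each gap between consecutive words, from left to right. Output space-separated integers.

Answer: 4

Derivation:
Line 1: ['structure'] (min_width=9, slack=3)
Line 2: ['rainbow', 'cat'] (min_width=11, slack=1)
Line 3: ['content', 'give'] (min_width=12, slack=0)
Line 4: ['draw', 'angry'] (min_width=10, slack=2)
Line 5: ['ocean'] (min_width=5, slack=7)
Line 6: ['absolute', 'any'] (min_width=12, slack=0)
Line 7: ['low', 'clean'] (min_width=9, slack=3)
Line 8: ['diamond'] (min_width=7, slack=5)
Line 9: ['orchestra'] (min_width=9, slack=3)
Line 10: ['data'] (min_width=4, slack=8)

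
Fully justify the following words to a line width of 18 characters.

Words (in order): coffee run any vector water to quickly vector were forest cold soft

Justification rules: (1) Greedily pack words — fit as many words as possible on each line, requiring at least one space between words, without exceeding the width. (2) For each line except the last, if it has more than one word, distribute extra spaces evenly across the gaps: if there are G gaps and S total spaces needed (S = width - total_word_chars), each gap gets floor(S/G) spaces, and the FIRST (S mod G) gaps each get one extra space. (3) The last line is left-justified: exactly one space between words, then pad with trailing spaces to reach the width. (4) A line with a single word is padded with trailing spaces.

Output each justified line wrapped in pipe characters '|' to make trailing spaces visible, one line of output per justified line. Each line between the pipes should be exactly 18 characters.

Line 1: ['coffee', 'run', 'any'] (min_width=14, slack=4)
Line 2: ['vector', 'water', 'to'] (min_width=15, slack=3)
Line 3: ['quickly', 'vector'] (min_width=14, slack=4)
Line 4: ['were', 'forest', 'cold'] (min_width=16, slack=2)
Line 5: ['soft'] (min_width=4, slack=14)

Answer: |coffee   run   any|
|vector   water  to|
|quickly     vector|
|were  forest  cold|
|soft              |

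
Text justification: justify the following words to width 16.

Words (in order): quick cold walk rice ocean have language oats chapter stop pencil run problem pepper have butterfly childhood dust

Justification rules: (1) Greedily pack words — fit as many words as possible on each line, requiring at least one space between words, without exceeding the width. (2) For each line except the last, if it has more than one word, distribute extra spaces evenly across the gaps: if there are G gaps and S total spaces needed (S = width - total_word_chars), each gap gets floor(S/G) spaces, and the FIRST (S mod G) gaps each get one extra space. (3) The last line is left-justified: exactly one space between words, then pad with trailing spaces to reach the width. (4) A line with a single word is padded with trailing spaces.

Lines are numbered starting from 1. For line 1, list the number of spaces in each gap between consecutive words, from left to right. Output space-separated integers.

Line 1: ['quick', 'cold', 'walk'] (min_width=15, slack=1)
Line 2: ['rice', 'ocean', 'have'] (min_width=15, slack=1)
Line 3: ['language', 'oats'] (min_width=13, slack=3)
Line 4: ['chapter', 'stop'] (min_width=12, slack=4)
Line 5: ['pencil', 'run'] (min_width=10, slack=6)
Line 6: ['problem', 'pepper'] (min_width=14, slack=2)
Line 7: ['have', 'butterfly'] (min_width=14, slack=2)
Line 8: ['childhood', 'dust'] (min_width=14, slack=2)

Answer: 2 1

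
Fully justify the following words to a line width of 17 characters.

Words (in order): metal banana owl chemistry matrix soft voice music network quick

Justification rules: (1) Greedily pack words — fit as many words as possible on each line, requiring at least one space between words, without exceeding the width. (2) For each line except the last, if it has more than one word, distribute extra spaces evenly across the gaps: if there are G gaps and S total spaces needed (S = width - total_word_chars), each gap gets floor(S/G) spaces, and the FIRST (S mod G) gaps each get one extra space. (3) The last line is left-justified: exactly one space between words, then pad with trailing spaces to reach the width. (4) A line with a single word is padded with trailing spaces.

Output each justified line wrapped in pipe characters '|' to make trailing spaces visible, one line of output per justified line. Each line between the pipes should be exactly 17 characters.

Line 1: ['metal', 'banana', 'owl'] (min_width=16, slack=1)
Line 2: ['chemistry', 'matrix'] (min_width=16, slack=1)
Line 3: ['soft', 'voice', 'music'] (min_width=16, slack=1)
Line 4: ['network', 'quick'] (min_width=13, slack=4)

Answer: |metal  banana owl|
|chemistry  matrix|
|soft  voice music|
|network quick    |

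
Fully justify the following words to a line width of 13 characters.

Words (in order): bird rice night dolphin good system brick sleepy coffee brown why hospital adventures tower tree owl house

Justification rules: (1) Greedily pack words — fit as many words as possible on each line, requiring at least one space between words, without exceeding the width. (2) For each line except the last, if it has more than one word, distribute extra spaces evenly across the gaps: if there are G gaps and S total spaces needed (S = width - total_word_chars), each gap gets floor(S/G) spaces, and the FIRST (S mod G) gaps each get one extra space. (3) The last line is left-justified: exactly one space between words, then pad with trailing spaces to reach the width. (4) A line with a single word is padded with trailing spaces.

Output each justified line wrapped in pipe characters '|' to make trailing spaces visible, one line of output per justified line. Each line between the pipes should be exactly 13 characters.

Line 1: ['bird', 'rice'] (min_width=9, slack=4)
Line 2: ['night', 'dolphin'] (min_width=13, slack=0)
Line 3: ['good', 'system'] (min_width=11, slack=2)
Line 4: ['brick', 'sleepy'] (min_width=12, slack=1)
Line 5: ['coffee', 'brown'] (min_width=12, slack=1)
Line 6: ['why', 'hospital'] (min_width=12, slack=1)
Line 7: ['adventures'] (min_width=10, slack=3)
Line 8: ['tower', 'tree'] (min_width=10, slack=3)
Line 9: ['owl', 'house'] (min_width=9, slack=4)

Answer: |bird     rice|
|night dolphin|
|good   system|
|brick  sleepy|
|coffee  brown|
|why  hospital|
|adventures   |
|tower    tree|
|owl house    |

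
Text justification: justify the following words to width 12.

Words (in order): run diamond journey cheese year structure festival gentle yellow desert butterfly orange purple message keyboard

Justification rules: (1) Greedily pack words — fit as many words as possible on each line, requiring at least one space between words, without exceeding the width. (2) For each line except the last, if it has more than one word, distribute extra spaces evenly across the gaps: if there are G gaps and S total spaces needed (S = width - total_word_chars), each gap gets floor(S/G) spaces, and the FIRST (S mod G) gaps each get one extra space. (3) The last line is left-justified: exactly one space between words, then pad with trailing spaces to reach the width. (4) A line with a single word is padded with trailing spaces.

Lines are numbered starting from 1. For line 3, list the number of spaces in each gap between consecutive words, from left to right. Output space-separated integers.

Line 1: ['run', 'diamond'] (min_width=11, slack=1)
Line 2: ['journey'] (min_width=7, slack=5)
Line 3: ['cheese', 'year'] (min_width=11, slack=1)
Line 4: ['structure'] (min_width=9, slack=3)
Line 5: ['festival'] (min_width=8, slack=4)
Line 6: ['gentle'] (min_width=6, slack=6)
Line 7: ['yellow'] (min_width=6, slack=6)
Line 8: ['desert'] (min_width=6, slack=6)
Line 9: ['butterfly'] (min_width=9, slack=3)
Line 10: ['orange'] (min_width=6, slack=6)
Line 11: ['purple'] (min_width=6, slack=6)
Line 12: ['message'] (min_width=7, slack=5)
Line 13: ['keyboard'] (min_width=8, slack=4)

Answer: 2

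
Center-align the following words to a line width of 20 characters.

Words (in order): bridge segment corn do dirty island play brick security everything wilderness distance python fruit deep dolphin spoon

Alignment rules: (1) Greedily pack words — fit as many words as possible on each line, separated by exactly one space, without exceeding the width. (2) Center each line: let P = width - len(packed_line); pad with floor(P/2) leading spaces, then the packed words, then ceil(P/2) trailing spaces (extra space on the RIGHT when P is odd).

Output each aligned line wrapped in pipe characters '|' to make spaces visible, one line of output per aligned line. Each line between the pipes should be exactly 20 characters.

Answer: |bridge segment corn |
|do dirty island play|
|   brick security   |
|     everything     |
|wilderness distance |
| python fruit deep  |
|   dolphin spoon    |

Derivation:
Line 1: ['bridge', 'segment', 'corn'] (min_width=19, slack=1)
Line 2: ['do', 'dirty', 'island', 'play'] (min_width=20, slack=0)
Line 3: ['brick', 'security'] (min_width=14, slack=6)
Line 4: ['everything'] (min_width=10, slack=10)
Line 5: ['wilderness', 'distance'] (min_width=19, slack=1)
Line 6: ['python', 'fruit', 'deep'] (min_width=17, slack=3)
Line 7: ['dolphin', 'spoon'] (min_width=13, slack=7)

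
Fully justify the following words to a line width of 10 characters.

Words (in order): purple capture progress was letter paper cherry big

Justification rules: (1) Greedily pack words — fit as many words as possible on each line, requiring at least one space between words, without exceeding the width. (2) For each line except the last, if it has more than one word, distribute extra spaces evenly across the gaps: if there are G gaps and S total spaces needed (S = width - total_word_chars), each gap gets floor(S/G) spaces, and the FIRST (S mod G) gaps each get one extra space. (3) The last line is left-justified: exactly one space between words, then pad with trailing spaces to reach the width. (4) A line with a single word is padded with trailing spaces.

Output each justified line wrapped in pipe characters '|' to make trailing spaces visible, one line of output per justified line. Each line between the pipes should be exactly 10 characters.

Line 1: ['purple'] (min_width=6, slack=4)
Line 2: ['capture'] (min_width=7, slack=3)
Line 3: ['progress'] (min_width=8, slack=2)
Line 4: ['was', 'letter'] (min_width=10, slack=0)
Line 5: ['paper'] (min_width=5, slack=5)
Line 6: ['cherry', 'big'] (min_width=10, slack=0)

Answer: |purple    |
|capture   |
|progress  |
|was letter|
|paper     |
|cherry big|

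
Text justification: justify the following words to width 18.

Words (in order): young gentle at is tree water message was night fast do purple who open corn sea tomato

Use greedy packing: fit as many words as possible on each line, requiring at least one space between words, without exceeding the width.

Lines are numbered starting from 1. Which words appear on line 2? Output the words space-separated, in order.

Line 1: ['young', 'gentle', 'at', 'is'] (min_width=18, slack=0)
Line 2: ['tree', 'water', 'message'] (min_width=18, slack=0)
Line 3: ['was', 'night', 'fast', 'do'] (min_width=17, slack=1)
Line 4: ['purple', 'who', 'open'] (min_width=15, slack=3)
Line 5: ['corn', 'sea', 'tomato'] (min_width=15, slack=3)

Answer: tree water message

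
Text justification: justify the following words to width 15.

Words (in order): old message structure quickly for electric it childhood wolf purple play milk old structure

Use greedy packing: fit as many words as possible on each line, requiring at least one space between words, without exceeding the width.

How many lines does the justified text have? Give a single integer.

Line 1: ['old', 'message'] (min_width=11, slack=4)
Line 2: ['structure'] (min_width=9, slack=6)
Line 3: ['quickly', 'for'] (min_width=11, slack=4)
Line 4: ['electric', 'it'] (min_width=11, slack=4)
Line 5: ['childhood', 'wolf'] (min_width=14, slack=1)
Line 6: ['purple', 'play'] (min_width=11, slack=4)
Line 7: ['milk', 'old'] (min_width=8, slack=7)
Line 8: ['structure'] (min_width=9, slack=6)
Total lines: 8

Answer: 8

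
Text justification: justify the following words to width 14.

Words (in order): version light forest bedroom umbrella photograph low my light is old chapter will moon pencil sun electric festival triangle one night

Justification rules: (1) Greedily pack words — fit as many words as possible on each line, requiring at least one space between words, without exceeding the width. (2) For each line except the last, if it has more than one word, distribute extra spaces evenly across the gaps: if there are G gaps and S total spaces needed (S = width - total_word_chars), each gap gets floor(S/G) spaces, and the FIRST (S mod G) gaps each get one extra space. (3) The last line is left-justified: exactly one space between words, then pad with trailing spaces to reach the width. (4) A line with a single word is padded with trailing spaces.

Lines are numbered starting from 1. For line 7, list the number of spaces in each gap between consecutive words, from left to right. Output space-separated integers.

Line 1: ['version', 'light'] (min_width=13, slack=1)
Line 2: ['forest', 'bedroom'] (min_width=14, slack=0)
Line 3: ['umbrella'] (min_width=8, slack=6)
Line 4: ['photograph', 'low'] (min_width=14, slack=0)
Line 5: ['my', 'light', 'is'] (min_width=11, slack=3)
Line 6: ['old', 'chapter'] (min_width=11, slack=3)
Line 7: ['will', 'moon'] (min_width=9, slack=5)
Line 8: ['pencil', 'sun'] (min_width=10, slack=4)
Line 9: ['electric'] (min_width=8, slack=6)
Line 10: ['festival'] (min_width=8, slack=6)
Line 11: ['triangle', 'one'] (min_width=12, slack=2)
Line 12: ['night'] (min_width=5, slack=9)

Answer: 6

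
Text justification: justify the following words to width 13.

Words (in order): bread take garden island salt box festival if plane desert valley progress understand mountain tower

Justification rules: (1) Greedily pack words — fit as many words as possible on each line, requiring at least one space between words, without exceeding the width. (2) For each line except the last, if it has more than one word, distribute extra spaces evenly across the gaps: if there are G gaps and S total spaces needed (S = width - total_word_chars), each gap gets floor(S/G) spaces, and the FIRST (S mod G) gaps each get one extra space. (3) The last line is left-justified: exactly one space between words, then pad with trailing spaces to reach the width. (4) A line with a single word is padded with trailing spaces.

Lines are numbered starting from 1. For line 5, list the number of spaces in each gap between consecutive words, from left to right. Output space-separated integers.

Answer: 2

Derivation:
Line 1: ['bread', 'take'] (min_width=10, slack=3)
Line 2: ['garden', 'island'] (min_width=13, slack=0)
Line 3: ['salt', 'box'] (min_width=8, slack=5)
Line 4: ['festival', 'if'] (min_width=11, slack=2)
Line 5: ['plane', 'desert'] (min_width=12, slack=1)
Line 6: ['valley'] (min_width=6, slack=7)
Line 7: ['progress'] (min_width=8, slack=5)
Line 8: ['understand'] (min_width=10, slack=3)
Line 9: ['mountain'] (min_width=8, slack=5)
Line 10: ['tower'] (min_width=5, slack=8)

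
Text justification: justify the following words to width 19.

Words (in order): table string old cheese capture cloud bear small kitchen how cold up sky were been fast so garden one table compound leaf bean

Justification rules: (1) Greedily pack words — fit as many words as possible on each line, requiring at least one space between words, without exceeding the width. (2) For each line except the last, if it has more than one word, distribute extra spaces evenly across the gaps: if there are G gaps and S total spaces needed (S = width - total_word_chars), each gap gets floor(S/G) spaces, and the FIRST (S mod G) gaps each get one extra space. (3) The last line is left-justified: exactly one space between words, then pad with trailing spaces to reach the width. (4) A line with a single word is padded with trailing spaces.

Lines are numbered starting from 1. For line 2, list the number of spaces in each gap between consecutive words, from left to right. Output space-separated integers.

Answer: 6

Derivation:
Line 1: ['table', 'string', 'old'] (min_width=16, slack=3)
Line 2: ['cheese', 'capture'] (min_width=14, slack=5)
Line 3: ['cloud', 'bear', 'small'] (min_width=16, slack=3)
Line 4: ['kitchen', 'how', 'cold', 'up'] (min_width=19, slack=0)
Line 5: ['sky', 'were', 'been', 'fast'] (min_width=18, slack=1)
Line 6: ['so', 'garden', 'one', 'table'] (min_width=19, slack=0)
Line 7: ['compound', 'leaf', 'bean'] (min_width=18, slack=1)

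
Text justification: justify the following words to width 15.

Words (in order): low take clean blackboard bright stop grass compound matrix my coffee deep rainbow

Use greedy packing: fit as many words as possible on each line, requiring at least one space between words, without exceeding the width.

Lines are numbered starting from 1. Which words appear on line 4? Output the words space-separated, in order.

Answer: grass compound

Derivation:
Line 1: ['low', 'take', 'clean'] (min_width=14, slack=1)
Line 2: ['blackboard'] (min_width=10, slack=5)
Line 3: ['bright', 'stop'] (min_width=11, slack=4)
Line 4: ['grass', 'compound'] (min_width=14, slack=1)
Line 5: ['matrix', 'my'] (min_width=9, slack=6)
Line 6: ['coffee', 'deep'] (min_width=11, slack=4)
Line 7: ['rainbow'] (min_width=7, slack=8)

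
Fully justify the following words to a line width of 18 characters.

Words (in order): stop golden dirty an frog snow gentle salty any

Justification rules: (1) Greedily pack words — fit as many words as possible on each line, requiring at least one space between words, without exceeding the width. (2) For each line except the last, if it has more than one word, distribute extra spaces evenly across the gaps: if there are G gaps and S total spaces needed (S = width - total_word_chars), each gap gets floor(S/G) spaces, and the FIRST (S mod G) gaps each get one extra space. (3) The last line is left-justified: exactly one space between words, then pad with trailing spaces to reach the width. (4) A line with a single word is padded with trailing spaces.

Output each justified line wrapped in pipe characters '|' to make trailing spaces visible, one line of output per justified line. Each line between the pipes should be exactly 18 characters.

Answer: |stop  golden dirty|
|an    frog    snow|
|gentle salty any  |

Derivation:
Line 1: ['stop', 'golden', 'dirty'] (min_width=17, slack=1)
Line 2: ['an', 'frog', 'snow'] (min_width=12, slack=6)
Line 3: ['gentle', 'salty', 'any'] (min_width=16, slack=2)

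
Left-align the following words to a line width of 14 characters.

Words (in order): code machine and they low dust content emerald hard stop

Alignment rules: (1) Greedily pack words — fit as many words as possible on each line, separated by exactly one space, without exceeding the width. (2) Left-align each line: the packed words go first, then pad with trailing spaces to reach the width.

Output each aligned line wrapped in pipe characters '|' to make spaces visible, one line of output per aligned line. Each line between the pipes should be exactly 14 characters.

Answer: |code machine  |
|and they low  |
|dust content  |
|emerald hard  |
|stop          |

Derivation:
Line 1: ['code', 'machine'] (min_width=12, slack=2)
Line 2: ['and', 'they', 'low'] (min_width=12, slack=2)
Line 3: ['dust', 'content'] (min_width=12, slack=2)
Line 4: ['emerald', 'hard'] (min_width=12, slack=2)
Line 5: ['stop'] (min_width=4, slack=10)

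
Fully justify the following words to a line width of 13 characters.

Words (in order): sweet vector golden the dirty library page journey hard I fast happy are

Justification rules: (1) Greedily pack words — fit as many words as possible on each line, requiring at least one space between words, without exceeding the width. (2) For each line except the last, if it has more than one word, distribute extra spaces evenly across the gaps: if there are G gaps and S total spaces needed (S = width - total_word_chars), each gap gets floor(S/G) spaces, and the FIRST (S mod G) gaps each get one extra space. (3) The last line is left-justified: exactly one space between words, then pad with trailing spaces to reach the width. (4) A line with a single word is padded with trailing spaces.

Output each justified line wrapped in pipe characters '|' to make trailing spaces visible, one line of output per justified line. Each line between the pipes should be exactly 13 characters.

Line 1: ['sweet', 'vector'] (min_width=12, slack=1)
Line 2: ['golden', 'the'] (min_width=10, slack=3)
Line 3: ['dirty', 'library'] (min_width=13, slack=0)
Line 4: ['page', 'journey'] (min_width=12, slack=1)
Line 5: ['hard', 'I', 'fast'] (min_width=11, slack=2)
Line 6: ['happy', 'are'] (min_width=9, slack=4)

Answer: |sweet  vector|
|golden    the|
|dirty library|
|page  journey|
|hard  I  fast|
|happy are    |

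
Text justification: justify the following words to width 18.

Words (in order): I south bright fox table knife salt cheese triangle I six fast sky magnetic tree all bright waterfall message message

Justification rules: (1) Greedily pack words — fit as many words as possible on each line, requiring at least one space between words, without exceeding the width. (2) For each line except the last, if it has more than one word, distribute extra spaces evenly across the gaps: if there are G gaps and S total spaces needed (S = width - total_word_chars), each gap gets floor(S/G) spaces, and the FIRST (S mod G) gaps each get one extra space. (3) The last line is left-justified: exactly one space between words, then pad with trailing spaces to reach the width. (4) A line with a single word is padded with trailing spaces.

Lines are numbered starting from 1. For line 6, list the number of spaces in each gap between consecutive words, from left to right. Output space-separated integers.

Line 1: ['I', 'south', 'bright', 'fox'] (min_width=18, slack=0)
Line 2: ['table', 'knife', 'salt'] (min_width=16, slack=2)
Line 3: ['cheese', 'triangle', 'I'] (min_width=17, slack=1)
Line 4: ['six', 'fast', 'sky'] (min_width=12, slack=6)
Line 5: ['magnetic', 'tree', 'all'] (min_width=17, slack=1)
Line 6: ['bright', 'waterfall'] (min_width=16, slack=2)
Line 7: ['message', 'message'] (min_width=15, slack=3)

Answer: 3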